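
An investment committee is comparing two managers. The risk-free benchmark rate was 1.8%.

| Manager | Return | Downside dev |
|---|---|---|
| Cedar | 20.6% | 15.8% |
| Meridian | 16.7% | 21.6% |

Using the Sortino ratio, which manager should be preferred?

Cedar: Sortino ratio = (20.6% − 1.8%) / 15.8% = 1.190
Meridian: Sortino ratio = (16.7% − 1.8%) / 21.6% = 0.690
Highest: Cedar (1.190).

Cedar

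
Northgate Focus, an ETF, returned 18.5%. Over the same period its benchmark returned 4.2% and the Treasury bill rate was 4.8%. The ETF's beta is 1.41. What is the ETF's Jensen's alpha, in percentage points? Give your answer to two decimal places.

14.55

CAPM expected return = Rf + β(Rm − Rf) = 4.8% + 1.41 × (4.2% − 4.8%) = 4.8 + 1.41 × -0.60 = 3.9540%
Jensen's α = Rp − E[R] = 18.5% − 3.9540% = 14.5460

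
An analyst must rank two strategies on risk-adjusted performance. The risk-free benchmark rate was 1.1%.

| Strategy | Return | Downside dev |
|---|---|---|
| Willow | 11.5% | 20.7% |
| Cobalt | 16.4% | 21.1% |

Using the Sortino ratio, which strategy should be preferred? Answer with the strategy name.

Willow: Sortino ratio = (11.5% − 1.1%) / 20.7% = 0.502
Cobalt: Sortino ratio = (16.4% − 1.1%) / 21.1% = 0.725
Highest: Cobalt (0.725).

Cobalt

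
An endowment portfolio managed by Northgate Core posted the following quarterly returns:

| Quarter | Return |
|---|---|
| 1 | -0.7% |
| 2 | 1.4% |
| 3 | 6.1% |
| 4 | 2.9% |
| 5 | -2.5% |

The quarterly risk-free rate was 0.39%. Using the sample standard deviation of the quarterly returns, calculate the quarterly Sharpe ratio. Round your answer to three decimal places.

Mean return r̄ = 7.20 / 5 = 1.4400%
Sample std dev = √[43.9520 / 4] = 3.3148%
Sharpe = (r̄ − rf) / σ = (1.4400 − 0.39) / 3.3148 = 1.0500 / 3.3148 = 0.3168

0.317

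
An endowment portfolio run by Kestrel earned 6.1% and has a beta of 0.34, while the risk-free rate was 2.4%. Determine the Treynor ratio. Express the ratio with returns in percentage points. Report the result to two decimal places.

Treynor = (Rp − Rf) / β = (6.1% − 2.4%) / 0.34 = 3.70 / 0.34 = 10.8824

10.88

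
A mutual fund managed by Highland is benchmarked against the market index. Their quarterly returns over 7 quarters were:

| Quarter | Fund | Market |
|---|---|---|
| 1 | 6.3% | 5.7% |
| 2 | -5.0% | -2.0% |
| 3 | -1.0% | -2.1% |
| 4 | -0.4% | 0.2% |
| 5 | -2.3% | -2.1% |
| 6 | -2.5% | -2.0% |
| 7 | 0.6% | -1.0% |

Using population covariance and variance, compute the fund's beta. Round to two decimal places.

r̄p = -0.6143%,  r̄m = -0.4714%
Cov = Σ(rp − r̄p)(rm − r̄m) / 7 = 7.8761
Var(rm) = Σ(rm − r̄m)² / 7 = 6.9706
β = Cov / Var = 7.8761 / 6.9706 = 1.1299

1.13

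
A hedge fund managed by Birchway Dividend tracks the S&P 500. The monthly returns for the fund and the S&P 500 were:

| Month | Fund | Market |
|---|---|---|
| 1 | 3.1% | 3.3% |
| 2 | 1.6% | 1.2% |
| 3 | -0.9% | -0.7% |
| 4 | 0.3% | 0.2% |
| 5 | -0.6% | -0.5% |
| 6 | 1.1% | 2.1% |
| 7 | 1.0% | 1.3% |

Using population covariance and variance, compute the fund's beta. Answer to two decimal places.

0.91

r̄p = 0.8000%,  r̄m = 0.9857%
Cov = Σ(rp − r̄p)(rm − r̄m) / 7 = 1.6043
Var(rm) = Σ(rm − r̄m)² / 7 = 1.7727
β = Cov / Var = 1.6043 / 1.7727 = 0.9050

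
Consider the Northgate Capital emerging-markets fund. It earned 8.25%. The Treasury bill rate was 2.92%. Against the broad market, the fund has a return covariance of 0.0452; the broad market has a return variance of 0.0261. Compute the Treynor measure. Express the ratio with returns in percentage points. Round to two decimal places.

3.08

β = Cov / Var = 0.0452 / 0.0261 = 1.7318
Treynor = (Rp − Rf) / β = (8.25% − 2.92%) / 1.7318 = 5.33 / 1.7318 = 3.0777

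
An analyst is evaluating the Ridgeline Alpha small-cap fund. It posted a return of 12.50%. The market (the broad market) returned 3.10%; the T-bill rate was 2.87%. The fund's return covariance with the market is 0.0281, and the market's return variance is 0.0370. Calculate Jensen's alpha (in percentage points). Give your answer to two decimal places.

β = Cov / Var = 0.0281 / 0.0370 = 0.7595
E[R] = Rf + β(Rm − Rf) = 2.87% + 0.7595 × (3.10% − 2.87%) = 3.0447%
α = Rp − E[R] = 12.50% − 3.0447% = 9.4553

9.46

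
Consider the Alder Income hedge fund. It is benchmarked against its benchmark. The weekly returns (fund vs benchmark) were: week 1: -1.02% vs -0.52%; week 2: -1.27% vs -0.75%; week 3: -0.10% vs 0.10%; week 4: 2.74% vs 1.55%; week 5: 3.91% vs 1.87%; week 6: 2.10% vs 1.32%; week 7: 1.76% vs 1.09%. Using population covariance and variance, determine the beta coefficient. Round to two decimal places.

r̄p = 1.1600%,  r̄m = 0.6657%
Cov = Σ(rp − r̄p)(rm − r̄m) / 7 = 1.7595
Var(rm) = Σ(rm − r̄m)² / 7 = 0.9387
β = Cov / Var = 1.7595 / 0.9387 = 1.8744

1.87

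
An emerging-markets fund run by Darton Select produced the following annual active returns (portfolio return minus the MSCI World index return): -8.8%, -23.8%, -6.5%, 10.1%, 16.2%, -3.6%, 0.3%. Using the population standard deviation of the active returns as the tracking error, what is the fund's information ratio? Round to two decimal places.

-0.19

μ = (-8.8 − 23.8 − 6.5 + 10.1 + 16.2 − 3.6 + 0.3) / 7 = -16.10 / 7 = -2.3000%
Σ(r − μ)² = 1026.6000; population σ = √(1026.6000/7) = 12.1102%
IR = μ / tracking error = -2.3000 / 12.1102 = -0.1899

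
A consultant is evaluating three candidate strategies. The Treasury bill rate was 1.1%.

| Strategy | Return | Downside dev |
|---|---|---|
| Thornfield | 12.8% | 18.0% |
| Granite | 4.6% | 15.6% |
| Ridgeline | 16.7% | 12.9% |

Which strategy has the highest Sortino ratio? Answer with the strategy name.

Thornfield: Sortino ratio = (12.8% − 1.1%) / 18.0% = 0.650
Granite: Sortino ratio = (4.6% − 1.1%) / 15.6% = 0.224
Ridgeline: Sortino ratio = (16.7% − 1.1%) / 12.9% = 1.209
Highest: Ridgeline (1.209).

Ridgeline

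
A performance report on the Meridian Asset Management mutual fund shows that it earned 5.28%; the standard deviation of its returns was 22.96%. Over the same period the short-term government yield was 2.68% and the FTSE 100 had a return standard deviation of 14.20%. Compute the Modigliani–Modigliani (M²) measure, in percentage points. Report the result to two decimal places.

4.29

Sharpe = (Rp − Rf) / σp = (5.28% − 2.68%) / 22.96% = 0.1132
M² = Rf + Sharpe × σm = 2.68% + 0.1132 × 14.20% = 4.2874%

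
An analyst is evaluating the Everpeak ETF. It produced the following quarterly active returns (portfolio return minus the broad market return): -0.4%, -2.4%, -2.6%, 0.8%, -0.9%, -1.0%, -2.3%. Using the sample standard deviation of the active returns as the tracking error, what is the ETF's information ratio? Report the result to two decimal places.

-1.01

r̄ = (-0.4 − 2.4 − 2.6 + 0.8 − 0.9 − 1 − 2.3) / 7 = -8.80 / 7 = -1.2571%
Sample std dev = √[9.3571 / 6] = 1.2488%
IR = r̄ / tracking error = -1.2571 / 1.2488 = -1.0066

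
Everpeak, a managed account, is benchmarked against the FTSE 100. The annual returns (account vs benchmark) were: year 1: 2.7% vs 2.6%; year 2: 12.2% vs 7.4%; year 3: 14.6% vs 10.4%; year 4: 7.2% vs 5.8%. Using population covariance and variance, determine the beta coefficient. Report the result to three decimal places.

1.593

r̄p = 9.1750%,  r̄m = 6.5500%
Cov = Σ(rp − r̄p)(rm − r̄m) / 4 = 12.6288
Var(rm) = Σ(rm − r̄m)² / 4 = 7.9275
β = Cov / Var = 12.6288 / 7.9275 = 1.5930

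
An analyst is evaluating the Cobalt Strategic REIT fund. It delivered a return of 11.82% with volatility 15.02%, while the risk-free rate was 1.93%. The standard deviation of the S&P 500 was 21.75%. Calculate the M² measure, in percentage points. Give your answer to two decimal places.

16.25

Sharpe = (Rp − Rf) / σp = (11.82% − 1.93%) / 15.02% = 0.6585
M² = Rf + Sharpe × σm = 1.93% + 0.6585 × 21.75% = 16.2524%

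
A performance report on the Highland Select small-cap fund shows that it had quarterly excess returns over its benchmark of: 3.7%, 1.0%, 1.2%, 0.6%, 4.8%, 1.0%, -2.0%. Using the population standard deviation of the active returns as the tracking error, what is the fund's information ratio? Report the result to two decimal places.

Mean return r̄ = 10.30 / 7 = 1.4714%
Population std dev = √[29.3743 / 7] = 2.0485%
IR = r̄ / tracking error = 1.4714 / 2.0485 = 0.7183

0.72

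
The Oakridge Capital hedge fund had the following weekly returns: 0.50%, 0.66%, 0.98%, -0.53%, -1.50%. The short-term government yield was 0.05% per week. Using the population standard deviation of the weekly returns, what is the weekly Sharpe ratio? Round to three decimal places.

Mean return μ = 0.110 / 5 = 0.0220%
Population std dev = √[4.1745 / 5] = 0.9137%
Sharpe = (μ − rf) / σ = (0.0220 − 0.05) / 0.9137 = -0.0280 / 0.9137 = -0.0306

-0.031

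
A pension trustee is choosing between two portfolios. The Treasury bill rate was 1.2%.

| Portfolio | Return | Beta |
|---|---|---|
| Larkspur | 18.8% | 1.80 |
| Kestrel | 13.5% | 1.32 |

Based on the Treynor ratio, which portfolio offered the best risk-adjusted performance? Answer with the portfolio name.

Larkspur: Treynor = (18.8% − 1.2%) / 1.80 = 9.778
Kestrel: Treynor = (13.5% − 1.2%) / 1.32 = 9.318
Highest: Larkspur (9.778).

Larkspur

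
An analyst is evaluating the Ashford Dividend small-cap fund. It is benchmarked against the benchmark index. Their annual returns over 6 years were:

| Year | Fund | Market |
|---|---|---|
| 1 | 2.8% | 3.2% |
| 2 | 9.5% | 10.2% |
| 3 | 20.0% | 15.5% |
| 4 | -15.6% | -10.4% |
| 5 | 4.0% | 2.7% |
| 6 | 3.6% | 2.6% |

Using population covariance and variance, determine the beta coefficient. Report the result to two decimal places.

1.31

r̄p = 4.0500%,  r̄m = 3.9667%
Cov = Σ(rp − r̄p)(rm − r̄m) / 6 = 83.6450
Var(rm) = Σ(rm − r̄m)² / 6 = 63.7222
β = Cov / Var = 83.6450 / 63.7222 = 1.3127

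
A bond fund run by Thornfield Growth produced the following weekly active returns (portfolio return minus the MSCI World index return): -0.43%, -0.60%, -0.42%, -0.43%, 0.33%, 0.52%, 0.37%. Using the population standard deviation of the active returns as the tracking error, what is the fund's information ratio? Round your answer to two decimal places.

Mean return r̄ = -0.660 / 7 = -0.0943%
Population σ = √[Σ(r − r̄)² / 7] = √[1.3602 / 7] = √0.1943 = 0.4408%
IR = r̄ / tracking error = -0.0943 / 0.4408 = -0.2139

-0.21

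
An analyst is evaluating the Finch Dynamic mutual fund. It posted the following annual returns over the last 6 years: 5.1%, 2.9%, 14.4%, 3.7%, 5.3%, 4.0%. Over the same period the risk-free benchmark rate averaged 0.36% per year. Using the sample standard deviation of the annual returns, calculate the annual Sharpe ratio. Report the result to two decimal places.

r̄ = (5.1 + 2.9 + 14.4 + 3.7 + 5.3 + 4) / 6 = 35.40 / 6 = 5.9000%
Sample std dev = √[90.7000 / 5] = 4.2591%
Sharpe = (r̄ − rf) / σ = (5.9000 − 0.36) / 4.2591 = 5.5400 / 4.2591 = 1.3007

1.30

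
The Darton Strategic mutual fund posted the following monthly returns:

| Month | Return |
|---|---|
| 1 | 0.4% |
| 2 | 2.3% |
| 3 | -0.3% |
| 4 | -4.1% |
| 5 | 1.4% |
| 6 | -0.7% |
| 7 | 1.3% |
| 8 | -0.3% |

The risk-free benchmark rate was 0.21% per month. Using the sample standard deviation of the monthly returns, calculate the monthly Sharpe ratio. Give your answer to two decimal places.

Mean return μ = 0.00 / 8 = 0.0000%
Σ(r − μ)² = (0.4 − 0.0000)² + (2.3 − 0.0000)² + … = 26.5800
sample σ = √(26.5800 / 7) = √3.7971 = 1.9486%
Sharpe = (μ − rf) / σ = (0.0000 − 0.21) / 1.9486 = -0.2100 / 1.9486 = -0.1078

-0.11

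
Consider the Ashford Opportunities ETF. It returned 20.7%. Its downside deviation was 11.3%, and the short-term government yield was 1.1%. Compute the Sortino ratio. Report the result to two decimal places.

Sortino = (Rp − Rf) / σd = (20.7% − 1.1%) / 11.3% = 19.60% / 11.3% = 1.7345

1.73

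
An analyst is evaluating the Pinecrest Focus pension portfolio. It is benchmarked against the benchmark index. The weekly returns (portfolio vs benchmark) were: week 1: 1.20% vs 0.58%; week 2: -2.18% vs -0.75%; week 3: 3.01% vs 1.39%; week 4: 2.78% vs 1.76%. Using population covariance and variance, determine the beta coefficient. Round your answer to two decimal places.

r̄p = 1.2025%,  r̄m = 0.7450%
Cov = Σ(rp − r̄p)(rm − r̄m) / 4 = 1.9561
Var(rm) = Σ(rm − r̄m)² / 4 = 0.9271
β = Cov / Var = 1.9561 / 0.9271 = 2.1099

2.11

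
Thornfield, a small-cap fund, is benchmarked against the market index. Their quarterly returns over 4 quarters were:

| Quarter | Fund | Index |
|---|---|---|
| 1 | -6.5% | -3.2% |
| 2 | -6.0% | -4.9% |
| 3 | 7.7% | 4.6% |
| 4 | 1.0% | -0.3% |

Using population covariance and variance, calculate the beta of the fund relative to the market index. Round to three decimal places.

r̄p = -0.9500%,  r̄m = -0.9500%
Cov = Σ(rp − r̄p)(rm − r̄m) / 4 = 20.4275
Var(rm) = Σ(rm − r̄m)² / 4 = 12.9725
β = Cov / Var = 20.4275 / 12.9725 = 1.5747

1.575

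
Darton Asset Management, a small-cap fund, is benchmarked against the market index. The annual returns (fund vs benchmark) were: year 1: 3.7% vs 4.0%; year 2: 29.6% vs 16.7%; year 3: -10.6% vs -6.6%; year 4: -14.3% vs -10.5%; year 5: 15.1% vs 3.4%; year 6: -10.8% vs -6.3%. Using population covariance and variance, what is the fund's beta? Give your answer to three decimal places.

r̄p = 2.1167%,  r̄m = 0.1167%
Cov = Σ(rp − r̄p)(rm − r̄m) / 6 = 141.1881
Var(rm) = Σ(rm − r̄m)² / 6 = 83.3114
β = Cov / Var = 141.1881 / 83.3114 = 1.6947

1.695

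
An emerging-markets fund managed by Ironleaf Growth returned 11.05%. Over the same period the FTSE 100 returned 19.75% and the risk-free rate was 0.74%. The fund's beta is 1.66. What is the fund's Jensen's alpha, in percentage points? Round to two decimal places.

-21.25

CAPM expected return = Rf + β(Rm − Rf) = 0.74% + 1.66 × (19.75% − 0.74%) = 0.74 + 1.66 × 19.01 = 32.2966%
Jensen's α = Rp − E[R] = 11.05% − 32.2966% = -21.2466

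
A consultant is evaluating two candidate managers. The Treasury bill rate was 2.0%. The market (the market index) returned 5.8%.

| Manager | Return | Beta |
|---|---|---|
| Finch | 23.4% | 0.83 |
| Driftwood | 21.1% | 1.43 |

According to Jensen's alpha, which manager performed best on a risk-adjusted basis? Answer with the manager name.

Finch

Finch: α = 23.4% − [2.0% + 0.83 × (5.8% − 2.0%)] = 18.246
Driftwood: α = 21.1% − [2.0% + 1.43 × (5.8% − 2.0%)] = 13.666
Highest: Finch (18.246).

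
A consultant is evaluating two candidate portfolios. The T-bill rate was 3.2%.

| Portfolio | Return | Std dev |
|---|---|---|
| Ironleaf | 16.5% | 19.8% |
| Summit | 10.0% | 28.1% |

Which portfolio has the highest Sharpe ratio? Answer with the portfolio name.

Ironleaf: Sharpe ratio = (16.5% − 3.2%) / 19.8% = 0.672
Summit: Sharpe ratio = (10.0% − 3.2%) / 28.1% = 0.242
Highest: Ironleaf (0.672).

Ironleaf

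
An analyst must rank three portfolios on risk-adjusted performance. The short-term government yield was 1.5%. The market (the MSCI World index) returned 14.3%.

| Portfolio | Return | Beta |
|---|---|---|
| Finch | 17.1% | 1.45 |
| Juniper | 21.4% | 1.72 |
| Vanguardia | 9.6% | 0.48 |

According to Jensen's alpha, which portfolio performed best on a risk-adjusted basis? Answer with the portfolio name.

Vanguardia

Finch: α = 17.1% − [1.5% + 1.45 × (14.3% − 1.5%)] = -2.960
Juniper: α = 21.4% − [1.5% + 1.72 × (14.3% − 1.5%)] = -2.116
Vanguardia: α = 9.6% − [1.5% + 0.48 × (14.3% − 1.5%)] = 1.956
Highest: Vanguardia (1.956).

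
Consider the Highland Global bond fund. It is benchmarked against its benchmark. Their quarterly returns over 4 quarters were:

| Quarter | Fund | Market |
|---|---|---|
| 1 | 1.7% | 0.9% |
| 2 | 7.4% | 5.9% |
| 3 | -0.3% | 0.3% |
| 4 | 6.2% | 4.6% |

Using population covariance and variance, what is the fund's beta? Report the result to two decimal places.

r̄p = 3.7500%,  r̄m = 2.9250%
Cov = Σ(rp − r̄p)(rm − r̄m) / 4 = 7.4363
Var(rm) = Σ(rm − r̄m)² / 4 = 5.6619
β = Cov / Var = 7.4363 / 5.6619 = 1.3134

1.31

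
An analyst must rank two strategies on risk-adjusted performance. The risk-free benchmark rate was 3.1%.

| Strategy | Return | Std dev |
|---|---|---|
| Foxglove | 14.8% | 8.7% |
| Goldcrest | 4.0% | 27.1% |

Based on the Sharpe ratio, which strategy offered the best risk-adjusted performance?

Foxglove: Sharpe ratio = (14.8% − 3.1%) / 8.7% = 1.345
Goldcrest: Sharpe ratio = (4.0% − 3.1%) / 27.1% = 0.033
Highest: Foxglove (1.345).

Foxglove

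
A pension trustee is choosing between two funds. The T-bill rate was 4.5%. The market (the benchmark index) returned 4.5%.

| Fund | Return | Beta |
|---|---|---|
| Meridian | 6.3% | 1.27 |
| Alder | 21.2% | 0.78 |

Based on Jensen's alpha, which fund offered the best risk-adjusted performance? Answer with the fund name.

Alder

Meridian: α = 6.3% − [4.5% + 1.27 × (4.5% − 4.5%)] = 1.800
Alder: α = 21.2% − [4.5% + 0.78 × (4.5% − 4.5%)] = 16.700
Highest: Alder (16.700).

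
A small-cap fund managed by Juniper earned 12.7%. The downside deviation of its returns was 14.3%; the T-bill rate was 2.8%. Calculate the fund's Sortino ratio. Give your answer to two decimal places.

0.69

Sortino = (Rp − Rf) / σd = (12.7% − 2.8%) / 14.3% = 9.90% / 14.3% = 0.6923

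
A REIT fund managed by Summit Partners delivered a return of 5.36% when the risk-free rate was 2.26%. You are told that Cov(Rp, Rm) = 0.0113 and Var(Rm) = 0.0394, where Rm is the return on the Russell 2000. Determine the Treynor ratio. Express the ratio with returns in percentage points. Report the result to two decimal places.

10.81

β = Cov / Var = 0.0113 / 0.0394 = 0.2868
Treynor = (Rp − Rf) / β = (5.36% − 2.26%) / 0.2868 = 3.10 / 0.2868 = 10.8089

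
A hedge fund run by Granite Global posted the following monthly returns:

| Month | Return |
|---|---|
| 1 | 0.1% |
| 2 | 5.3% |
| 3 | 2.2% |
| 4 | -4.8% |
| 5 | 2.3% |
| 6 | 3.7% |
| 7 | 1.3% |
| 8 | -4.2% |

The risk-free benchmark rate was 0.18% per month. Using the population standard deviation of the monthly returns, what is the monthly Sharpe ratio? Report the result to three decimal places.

r̄ = (0.1 + 5.3 + 2.2 − 4.8 + 2.3 + 3.7 + 1.3 − 4.2) / 8 = 5.90 / 8 = 0.7375%
Σ(r − r̄)² = (0.1 − 0.7375)² + (5.3 − 0.7375)² + (2.2 − 0.7375)² + … = 89.9388
population σ = √(89.9388 / 8) = √11.2424 = 3.3530%
Sharpe = (r̄ − rf) / σ = (0.7375 − 0.18) / 3.3530 = 0.5575 / 3.3530 = 0.1663

0.166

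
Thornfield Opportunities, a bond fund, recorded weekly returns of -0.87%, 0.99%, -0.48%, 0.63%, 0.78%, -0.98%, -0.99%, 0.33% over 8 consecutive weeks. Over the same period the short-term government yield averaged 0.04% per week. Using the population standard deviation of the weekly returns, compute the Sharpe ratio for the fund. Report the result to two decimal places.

μ = (-0.87 + 0.99 − 0.48 + 0.63 + 0.78 − 0.98 − 0.99 + 0.33) / 8 = -0.590 / 8 = -0.0738%
Σ(r − μ)² = (-0.87 − (-0.0738))² + (0.99 − (-0.0738))² + (-0.48 − (-0.0738))² + … = 4.9786
σ = √[4.9786 / 8] = 0.7889%
Sharpe = (μ − rf) / σ = (-0.0738 − 0.04) / 0.7889 = -0.1138 / 0.7889 = -0.1443

-0.14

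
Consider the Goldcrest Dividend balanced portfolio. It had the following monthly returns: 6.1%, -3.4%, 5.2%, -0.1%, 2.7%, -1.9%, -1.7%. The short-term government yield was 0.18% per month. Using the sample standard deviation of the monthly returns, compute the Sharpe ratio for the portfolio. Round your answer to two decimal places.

r̄ = (6.1 − 3.4 + 5.2 − 0.1 + 2.7 − 1.9 − 1.7) / 7 = 0.9857%
Sample σ = √[Σ(r − r̄)² / 6] = √[82.8086 / 6] = √13.8014 = 3.7150%
Sharpe = (r̄ − rf) / σ = (0.9857 − 0.18) / 3.7150 = 0.8057 / 3.7150 = 0.2169

0.22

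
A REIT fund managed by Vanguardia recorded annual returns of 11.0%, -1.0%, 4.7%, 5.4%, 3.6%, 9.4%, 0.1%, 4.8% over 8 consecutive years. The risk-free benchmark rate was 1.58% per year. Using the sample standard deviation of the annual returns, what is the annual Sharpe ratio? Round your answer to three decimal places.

Mean return μ = 38.00 / 8 = 4.7500%
Sample std dev = √[117.1200 / 7] = 4.0904%
Sharpe = (μ − rf) / σ = (4.7500 − 1.58) / 4.0904 = 3.1700 / 4.0904 = 0.7750

0.775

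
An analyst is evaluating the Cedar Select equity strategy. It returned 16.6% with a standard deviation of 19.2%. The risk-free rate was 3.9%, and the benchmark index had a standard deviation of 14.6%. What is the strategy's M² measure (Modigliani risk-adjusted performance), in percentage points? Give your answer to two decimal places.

13.56

Sharpe = (Rp − Rf) / σp = (16.6% − 3.9%) / 19.2% = 0.6615
M² = Rf + Sharpe × σm = 3.9% + 0.6615 × 14.6% = 13.5579%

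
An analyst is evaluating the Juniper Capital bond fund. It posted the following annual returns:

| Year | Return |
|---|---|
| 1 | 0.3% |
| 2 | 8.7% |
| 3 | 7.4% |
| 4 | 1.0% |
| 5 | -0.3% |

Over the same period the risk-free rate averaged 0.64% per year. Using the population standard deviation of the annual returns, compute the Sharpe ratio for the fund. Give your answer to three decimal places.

μ = (0.3 + 8.7 + 7.4 + 1 − 0.3) / 5 = 17.10 / 5 = 3.4200%
Population std dev = √[73.1480 / 5] = 3.8249%
Sharpe = (μ − rf) / σ = (3.4200 − 0.64) / 3.8249 = 2.7800 / 3.8249 = 0.7268

0.727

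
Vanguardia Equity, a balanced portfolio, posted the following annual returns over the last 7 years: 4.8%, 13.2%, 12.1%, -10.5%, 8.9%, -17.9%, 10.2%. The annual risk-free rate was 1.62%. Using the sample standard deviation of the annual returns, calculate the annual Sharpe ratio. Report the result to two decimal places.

Mean return μ = 20.80 / 7 = 2.9714%
Σ(r − μ)² = (4.8 − 2.9714)² + (13.2 − 2.9714)² + (12.1 − 2.9714)² + … = 895.7943
sample σ = √(895.7943 / 6) = √149.2991 = 12.2188%
Sharpe = (μ − rf) / σ = (2.9714 − 1.62) / 12.2188 = 1.3514 / 12.2188 = 0.1106

0.11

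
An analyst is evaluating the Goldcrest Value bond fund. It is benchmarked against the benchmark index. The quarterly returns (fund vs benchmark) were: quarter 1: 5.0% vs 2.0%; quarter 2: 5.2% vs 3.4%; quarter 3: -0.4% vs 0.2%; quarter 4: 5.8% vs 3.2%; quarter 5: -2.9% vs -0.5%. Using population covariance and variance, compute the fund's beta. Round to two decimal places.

2.15

r̄p = 2.5400%,  r̄m = 1.6600%
Cov = Σ(rp − r̄p)(rm − r̄m) / 5 = 5.3056
Var(rm) = Σ(rm − r̄m)² / 5 = 2.4624
β = Cov / Var = 5.3056 / 2.4624 = 2.1546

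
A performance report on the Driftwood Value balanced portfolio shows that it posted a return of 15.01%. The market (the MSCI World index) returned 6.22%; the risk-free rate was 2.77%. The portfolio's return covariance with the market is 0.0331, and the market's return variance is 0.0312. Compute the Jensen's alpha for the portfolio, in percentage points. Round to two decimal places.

β = Cov / Var = 0.0331 / 0.0312 = 1.0609
E[R] = Rf + β(Rm − Rf) = 2.77% + 1.0609 × (6.22% − 2.77%) = 6.4301%
α = Rp − E[R] = 15.01% − 6.4301% = 8.5799

8.58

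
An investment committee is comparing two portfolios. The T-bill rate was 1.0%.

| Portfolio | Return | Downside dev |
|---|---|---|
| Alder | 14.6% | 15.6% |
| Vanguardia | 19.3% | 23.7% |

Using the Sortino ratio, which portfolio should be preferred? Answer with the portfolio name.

Alder: Sortino ratio = (14.6% − 1.0%) / 15.6% = 0.872
Vanguardia: Sortino ratio = (19.3% − 1.0%) / 23.7% = 0.772
Highest: Alder (0.872).

Alder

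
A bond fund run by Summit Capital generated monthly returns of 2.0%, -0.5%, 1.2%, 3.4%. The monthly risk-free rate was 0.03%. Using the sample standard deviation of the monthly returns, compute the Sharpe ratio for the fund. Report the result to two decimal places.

Mean return r̄ = 6.10 / 4 = 1.5250%
Sample σ = √[Σ(r − r̄)² / 3] = √[7.9475 / 3] = √2.6492 = 1.6276%
Sharpe = (r̄ − rf) / σ = (1.5250 − 0.03) / 1.6276 = 1.4950 / 1.6276 = 0.9185

0.92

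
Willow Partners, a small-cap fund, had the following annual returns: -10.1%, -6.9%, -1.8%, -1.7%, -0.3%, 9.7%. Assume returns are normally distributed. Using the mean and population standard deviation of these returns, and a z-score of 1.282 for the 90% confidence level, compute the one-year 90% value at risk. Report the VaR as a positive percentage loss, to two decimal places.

9.78

r̄ = (-10.1 − 6.9 − 1.8 − 1.7 − 0.3 + 9.7) / 6 = -11.10 / 6 = -1.8500%
Σ(r − r̄)² = (-10.1 − (-1.8500))² + (-6.9 − (-1.8500))² + (-1.8 − (-1.8500))² + … = 229.3950
population σ = √(229.3950 / 6) = √38.2325 = 6.1832%
VaR = −(r̄ − z·σ) = −(-1.8500 − 1.282 × 6.1832) = −(-9.7769) = 9.7769%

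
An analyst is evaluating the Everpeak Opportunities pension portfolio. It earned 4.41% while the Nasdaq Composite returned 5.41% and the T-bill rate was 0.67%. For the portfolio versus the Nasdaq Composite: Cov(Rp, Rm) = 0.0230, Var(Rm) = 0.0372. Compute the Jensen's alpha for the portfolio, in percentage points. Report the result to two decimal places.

0.81

β = Cov / Var = 0.0230 / 0.0372 = 0.6183
E[R] = Rf + β(Rm − Rf) = 0.67% + 0.6183 × (5.41% − 0.67%) = 3.6007%
α = Rp − E[R] = 4.41% − 3.6007% = 0.8093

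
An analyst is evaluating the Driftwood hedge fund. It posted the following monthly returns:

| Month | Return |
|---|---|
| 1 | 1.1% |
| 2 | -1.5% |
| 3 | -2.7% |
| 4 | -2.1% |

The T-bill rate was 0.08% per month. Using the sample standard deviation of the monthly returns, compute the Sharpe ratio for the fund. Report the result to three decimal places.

Mean return r̄ = -5.20 / 4 = -1.3000%
Σ(r − r̄)² = 8.4000; sample σ = √(8.4000/3) = 1.6733%
Sharpe = (r̄ − rf) / σ = (-1.3000 − 0.08) / 1.6733 = -1.3800 / 1.6733 = -0.8247

-0.825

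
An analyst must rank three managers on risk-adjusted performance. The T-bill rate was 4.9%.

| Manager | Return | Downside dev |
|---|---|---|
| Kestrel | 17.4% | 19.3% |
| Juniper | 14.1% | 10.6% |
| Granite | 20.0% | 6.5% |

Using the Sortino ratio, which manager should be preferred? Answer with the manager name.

Granite

Kestrel: Sortino ratio = (17.4% − 4.9%) / 19.3% = 0.648
Juniper: Sortino ratio = (14.1% − 4.9%) / 10.6% = 0.868
Granite: Sortino ratio = (20.0% − 4.9%) / 6.5% = 2.323
Highest: Granite (2.323).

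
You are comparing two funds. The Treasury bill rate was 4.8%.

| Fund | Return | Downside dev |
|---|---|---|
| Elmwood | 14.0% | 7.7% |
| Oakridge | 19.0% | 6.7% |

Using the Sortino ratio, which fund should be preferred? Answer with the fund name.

Oakridge

Elmwood: Sortino ratio = (14.0% − 4.8%) / 7.7% = 1.195
Oakridge: Sortino ratio = (19.0% − 4.8%) / 6.7% = 2.119
Highest: Oakridge (2.119).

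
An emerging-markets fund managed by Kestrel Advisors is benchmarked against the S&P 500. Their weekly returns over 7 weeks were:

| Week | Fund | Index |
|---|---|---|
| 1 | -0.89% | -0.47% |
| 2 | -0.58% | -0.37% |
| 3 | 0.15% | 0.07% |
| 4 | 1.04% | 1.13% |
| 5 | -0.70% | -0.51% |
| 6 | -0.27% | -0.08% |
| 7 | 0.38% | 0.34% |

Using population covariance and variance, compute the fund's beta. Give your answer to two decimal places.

r̄p = -0.1243%,  r̄m = 0.0157%
Cov = Σ(rp − r̄p)(rm − r̄m) / 7 = 0.3343
Var(rm) = Σ(rm − r̄m)² / 7 = 0.2886
β = Cov / Var = 0.3343 / 0.2886 = 1.1584

1.16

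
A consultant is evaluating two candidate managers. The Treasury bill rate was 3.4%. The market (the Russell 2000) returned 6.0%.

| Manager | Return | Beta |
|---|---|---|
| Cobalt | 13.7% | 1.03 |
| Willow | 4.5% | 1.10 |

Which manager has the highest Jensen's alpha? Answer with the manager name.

Cobalt

Cobalt: α = 13.7% − [3.4% + 1.03 × (6.0% − 3.4%)] = 7.622
Willow: α = 4.5% − [3.4% + 1.10 × (6.0% − 3.4%)] = -1.760
Highest: Cobalt (7.622).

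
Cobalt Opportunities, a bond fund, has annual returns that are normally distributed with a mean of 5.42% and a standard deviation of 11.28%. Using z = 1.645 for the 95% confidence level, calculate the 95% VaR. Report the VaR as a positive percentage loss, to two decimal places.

13.14

VaR (as % loss) = −(μ − z·σ) = −(5.42% − 1.645 × 11.28%) = −(-13.1356%) = 13.1356%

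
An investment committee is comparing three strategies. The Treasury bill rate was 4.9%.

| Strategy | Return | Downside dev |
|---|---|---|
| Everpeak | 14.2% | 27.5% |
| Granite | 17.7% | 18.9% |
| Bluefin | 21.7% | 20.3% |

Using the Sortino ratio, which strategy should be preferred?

Bluefin

Everpeak: Sortino ratio = (14.2% − 4.9%) / 27.5% = 0.338
Granite: Sortino ratio = (17.7% − 4.9%) / 18.9% = 0.677
Bluefin: Sortino ratio = (21.7% − 4.9%) / 20.3% = 0.828
Highest: Bluefin (0.828).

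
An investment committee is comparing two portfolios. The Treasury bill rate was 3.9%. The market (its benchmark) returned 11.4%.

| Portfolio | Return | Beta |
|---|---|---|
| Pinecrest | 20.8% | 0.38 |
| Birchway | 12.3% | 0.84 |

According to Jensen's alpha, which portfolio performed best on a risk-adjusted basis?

Pinecrest: α = 20.8% − [3.9% + 0.38 × (11.4% − 3.9%)] = 14.050
Birchway: α = 12.3% − [3.9% + 0.84 × (11.4% − 3.9%)] = 2.100
Highest: Pinecrest (14.050).

Pinecrest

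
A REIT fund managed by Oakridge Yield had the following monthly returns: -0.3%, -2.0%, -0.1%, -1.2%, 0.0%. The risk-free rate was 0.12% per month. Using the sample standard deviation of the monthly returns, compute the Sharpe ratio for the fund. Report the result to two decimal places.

r̄ = (-0.3 − 2 − 0.1 − 1.2 + 0) / 5 = -3.60 / 5 = -0.7200%
Σ(r − r̄)² = (-0.3 − (-0.7200))² + (-2 − (-0.7200))² + … = 2.9480
sample σ = √(2.9480 / 4) = √0.7370 = 0.8585%
Sharpe = (r̄ − rf) / σ = (-0.7200 − 0.12) / 0.8585 = -0.8400 / 0.8585 = -0.9785

-0.98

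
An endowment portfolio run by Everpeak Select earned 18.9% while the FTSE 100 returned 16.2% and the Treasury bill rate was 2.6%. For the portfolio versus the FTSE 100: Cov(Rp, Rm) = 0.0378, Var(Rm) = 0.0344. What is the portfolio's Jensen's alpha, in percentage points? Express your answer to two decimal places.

1.36

β = Cov / Var = 0.0378 / 0.0344 = 1.0988
E[R] = Rf + β(Rm − Rf) = 2.6% + 1.0988 × (16.2% − 2.6%) = 17.5437%
α = Rp − E[R] = 18.9% − 17.5437% = 1.3563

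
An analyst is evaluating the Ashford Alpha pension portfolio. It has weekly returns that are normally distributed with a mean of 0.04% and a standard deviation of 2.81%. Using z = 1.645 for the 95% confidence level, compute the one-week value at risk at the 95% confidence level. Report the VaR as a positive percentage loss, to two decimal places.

4.58

VaR (as % loss) = −(μ − z·σ) = −(0.04% − 1.645 × 2.81%) = −(-4.58245%) = 4.58245%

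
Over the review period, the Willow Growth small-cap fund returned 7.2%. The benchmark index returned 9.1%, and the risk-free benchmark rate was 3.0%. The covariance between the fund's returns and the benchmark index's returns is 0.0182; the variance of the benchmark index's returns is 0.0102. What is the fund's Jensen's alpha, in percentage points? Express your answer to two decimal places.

β = Cov / Var = 0.0182 / 0.0102 = 1.7843
E[R] = Rf + β(Rm − Rf) = 3.0% + 1.7843 × (9.1% − 3.0%) = 13.8842%
α = Rp − E[R] = 7.2% − 13.8842% = -6.6842

-6.68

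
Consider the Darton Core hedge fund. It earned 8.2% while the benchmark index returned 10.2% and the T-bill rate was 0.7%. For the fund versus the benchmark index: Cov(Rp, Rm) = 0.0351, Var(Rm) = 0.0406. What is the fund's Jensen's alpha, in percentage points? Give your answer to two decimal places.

β = Cov / Var = 0.0351 / 0.0406 = 0.8645
E[R] = Rf + β(Rm − Rf) = 0.7% + 0.8645 × (10.2% − 0.7%) = 8.9128%
α = Rp − E[R] = 8.2% − 8.9128% = -0.7128

-0.71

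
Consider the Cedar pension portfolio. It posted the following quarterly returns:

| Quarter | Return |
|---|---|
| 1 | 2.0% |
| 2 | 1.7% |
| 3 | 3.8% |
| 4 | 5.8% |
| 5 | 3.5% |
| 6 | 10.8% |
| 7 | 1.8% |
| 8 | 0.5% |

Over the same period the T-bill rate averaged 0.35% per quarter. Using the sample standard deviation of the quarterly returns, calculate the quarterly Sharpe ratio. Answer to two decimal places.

1.03

r̄ = (2 + 1.7 + 3.8 + 5.8 + 3.5 + 10.8 + 1.8 + 0.5) / 8 = 29.90 / 8 = 3.7375%
Σ(r − r̄)² = (2 − 3.7375)² + (1.7 − 3.7375)² + … = 75.5988
sample σ = √(75.5988 / 7) = √10.7998 = 3.2863%
Sharpe = (r̄ − rf) / σ = (3.7375 − 0.35) / 3.2863 = 3.3875 / 3.2863 = 1.0308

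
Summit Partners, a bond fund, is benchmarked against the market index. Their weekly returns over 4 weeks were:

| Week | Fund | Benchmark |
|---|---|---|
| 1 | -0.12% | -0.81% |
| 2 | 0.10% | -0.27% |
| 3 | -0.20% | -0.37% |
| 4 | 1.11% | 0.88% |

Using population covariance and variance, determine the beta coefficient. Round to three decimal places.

0.800

r̄p = 0.2225%,  r̄m = -0.1425%
Cov = Σ(rp − r̄p)(rm − r̄m) / 4 = 0.3120
Var(rm) = Σ(rm − r̄m)² / 4 = 0.3898
β = Cov / Var = 0.3120 / 0.3898 = 0.8004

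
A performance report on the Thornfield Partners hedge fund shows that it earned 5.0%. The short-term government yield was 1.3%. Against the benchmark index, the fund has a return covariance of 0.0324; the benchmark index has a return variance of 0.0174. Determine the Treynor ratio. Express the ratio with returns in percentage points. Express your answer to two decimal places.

β = Cov / Var = 0.0324 / 0.0174 = 1.8621
Treynor = (Rp − Rf) / β = (5.0% − 1.3%) / 1.8621 = 3.70 / 1.8621 = 1.9870

1.99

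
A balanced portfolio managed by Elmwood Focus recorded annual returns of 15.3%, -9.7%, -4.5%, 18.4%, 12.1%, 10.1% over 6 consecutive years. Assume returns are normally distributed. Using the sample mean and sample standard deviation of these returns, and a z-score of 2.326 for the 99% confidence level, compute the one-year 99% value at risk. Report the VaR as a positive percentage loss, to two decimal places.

r̄ = (15.3 − 9.7 − 4.5 + 18.4 + 12.1 + 10.1) / 6 = 6.9500%
Sample std dev = √[645.5950 / 5] = 11.3631%
VaR = −(r̄ − z·σ) = −(6.9500 − 2.326 × 11.3631) = −(-19.4806) = 19.4806%

19.48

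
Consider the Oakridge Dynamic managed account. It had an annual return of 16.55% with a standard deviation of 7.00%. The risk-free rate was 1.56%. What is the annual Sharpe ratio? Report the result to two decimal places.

Sharpe = (Rp − Rf) / σp = (16.55% − 1.56%) / 7.00% = 14.99% / 7.00% = 2.1414

2.14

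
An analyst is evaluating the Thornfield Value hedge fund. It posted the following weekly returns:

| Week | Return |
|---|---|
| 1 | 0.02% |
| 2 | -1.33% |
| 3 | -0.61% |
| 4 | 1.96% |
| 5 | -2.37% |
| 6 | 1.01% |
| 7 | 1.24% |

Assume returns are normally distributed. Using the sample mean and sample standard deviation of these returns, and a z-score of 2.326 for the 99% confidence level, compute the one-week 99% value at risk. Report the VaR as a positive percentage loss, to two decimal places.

3.58

μ = (0.02 − 1.33 − 0.61 + 1.96 − 2.37 + 1.01 + 1.24) / 7 = -0.0114%
Sample std dev = √[14.1567 / 6] = 1.5361%
VaR = −(μ − z·σ) = −(-0.0114 − 2.326 × 1.5361) = −(-3.5844) = 3.5844%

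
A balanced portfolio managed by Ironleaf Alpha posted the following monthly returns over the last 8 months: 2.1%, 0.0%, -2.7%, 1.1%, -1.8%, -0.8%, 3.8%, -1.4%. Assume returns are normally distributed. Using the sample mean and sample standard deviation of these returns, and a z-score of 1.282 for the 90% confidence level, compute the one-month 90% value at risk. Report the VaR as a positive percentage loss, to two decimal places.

2.75

r̄ = (2.1 + 0 − 2.7 + 1.1 − 1.8 − 0.8 + 3.8 − 1.4) / 8 = 0.0375%
Sample σ = √[Σ(r − r̄)² / 7] = √[33.1788 / 7] = √4.7398 = 2.1771%
VaR = −(r̄ − z·σ) = −(0.0375 − 1.282 × 2.1771) = −(-2.7535) = 2.7535%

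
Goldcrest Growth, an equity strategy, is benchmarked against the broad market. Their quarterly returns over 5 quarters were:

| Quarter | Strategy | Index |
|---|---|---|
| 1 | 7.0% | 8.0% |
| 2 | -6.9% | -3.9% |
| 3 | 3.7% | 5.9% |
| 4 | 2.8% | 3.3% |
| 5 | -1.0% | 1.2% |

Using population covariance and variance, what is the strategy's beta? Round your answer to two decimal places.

1.15

r̄p = 1.1200%,  r̄m = 2.9000%
Cov = Σ(rp − r̄p)(rm − r̄m) / 5 = 19.3080
Var(rm) = Σ(rm − r̄m)² / 5 = 16.8600
β = Cov / Var = 19.3080 / 16.8600 = 1.1452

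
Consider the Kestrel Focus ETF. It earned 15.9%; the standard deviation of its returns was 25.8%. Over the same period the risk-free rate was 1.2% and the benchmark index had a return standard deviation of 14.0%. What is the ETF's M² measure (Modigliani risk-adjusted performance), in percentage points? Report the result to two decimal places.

9.18

Sharpe = (Rp − Rf) / σp = (15.9% − 1.2%) / 25.8% = 0.5698
M² = Rf + Sharpe × σm = 1.2% + 0.5698 × 14.0% = 9.1772%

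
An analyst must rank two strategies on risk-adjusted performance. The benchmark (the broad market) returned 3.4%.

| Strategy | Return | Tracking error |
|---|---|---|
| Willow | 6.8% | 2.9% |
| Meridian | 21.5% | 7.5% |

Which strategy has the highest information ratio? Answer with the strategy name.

Willow: IR = (6.8% − 3.4%) / 2.9% = 1.172
Meridian: IR = (21.5% − 3.4%) / 7.5% = 2.413
Highest: Meridian (2.413).

Meridian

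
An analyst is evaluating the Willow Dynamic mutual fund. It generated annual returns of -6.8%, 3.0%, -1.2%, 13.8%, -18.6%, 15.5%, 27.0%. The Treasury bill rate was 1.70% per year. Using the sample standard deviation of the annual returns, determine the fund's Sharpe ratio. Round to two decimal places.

μ = (-6.8 + 3 − 1.2 + 13.8 − 18.6 + 15.5 + 27) / 7 = 4.6714%
Σ(r − μ)² = (-6.8 − 4.6714)² + (3 − 4.6714)² + … = 1409.5743
sample σ = √(1409.5743 / 6) = √234.9291 = 15.3274%
Sharpe = (μ − rf) / σ = (4.6714 − 1.7) / 15.3274 = 2.9714 / 15.3274 = 0.1939

0.19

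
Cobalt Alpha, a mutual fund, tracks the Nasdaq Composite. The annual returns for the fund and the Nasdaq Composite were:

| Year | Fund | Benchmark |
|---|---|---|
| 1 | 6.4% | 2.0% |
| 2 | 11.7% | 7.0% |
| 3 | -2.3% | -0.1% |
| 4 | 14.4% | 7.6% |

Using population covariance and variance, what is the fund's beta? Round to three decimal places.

r̄p = 7.5500%,  r̄m = 4.1250%
Cov = Σ(rp − r̄p)(rm − r̄m) / 4 = 19.9488
Var(rm) = Σ(rm − r̄m)² / 4 = 10.6769
β = Cov / Var = 19.9488 / 10.6769 = 1.8684

1.868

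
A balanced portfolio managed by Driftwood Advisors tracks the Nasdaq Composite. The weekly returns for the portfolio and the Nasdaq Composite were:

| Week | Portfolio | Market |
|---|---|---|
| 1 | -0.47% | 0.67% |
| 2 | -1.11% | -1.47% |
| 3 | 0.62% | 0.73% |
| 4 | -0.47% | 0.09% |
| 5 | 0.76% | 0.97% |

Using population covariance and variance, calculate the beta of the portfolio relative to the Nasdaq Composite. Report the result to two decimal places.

r̄p = -0.1340%,  r̄m = 0.1980%
Cov = Σ(rp − r̄p)(rm − r̄m) / 5 = 0.5194
Var(rm) = Σ(rm − r̄m)² / 5 = 0.7791
β = Cov / Var = 0.5194 / 0.7791 = 0.6667

0.67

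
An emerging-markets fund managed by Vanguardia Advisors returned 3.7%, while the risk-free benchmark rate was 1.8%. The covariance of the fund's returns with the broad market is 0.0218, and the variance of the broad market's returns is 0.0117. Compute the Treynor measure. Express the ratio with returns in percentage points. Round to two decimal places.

β = Cov / Var = 0.0218 / 0.0117 = 1.8632
Treynor = (Rp − Rf) / β = (3.7% − 1.8%) / 1.8632 = 1.90 / 1.8632 = 1.0198

1.02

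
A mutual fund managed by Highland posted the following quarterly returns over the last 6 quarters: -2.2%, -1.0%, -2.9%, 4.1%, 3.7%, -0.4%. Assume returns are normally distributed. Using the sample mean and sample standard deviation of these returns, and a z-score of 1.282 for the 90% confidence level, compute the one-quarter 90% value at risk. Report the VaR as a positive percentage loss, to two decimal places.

3.61

r̄ = (-2.2 − 1 − 2.9 + 4.1 + 3.7 − 0.4) / 6 = 0.2167%
Sample std dev = √[44.6283 / 5] = 2.9876%
VaR = −(r̄ − z·σ) = −(0.2167 − 1.282 × 2.9876) = −(-3.6134) = 3.6134%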